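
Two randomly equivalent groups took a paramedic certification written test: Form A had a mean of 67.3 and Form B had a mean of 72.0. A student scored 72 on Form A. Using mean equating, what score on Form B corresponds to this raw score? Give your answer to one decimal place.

Mean equating: y = x + (M_Y − M_X) = 72 + (72.0 − 67.3) = 76.7

76.7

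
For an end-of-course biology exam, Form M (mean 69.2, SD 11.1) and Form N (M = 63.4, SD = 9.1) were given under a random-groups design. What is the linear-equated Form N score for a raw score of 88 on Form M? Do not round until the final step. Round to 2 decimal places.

78.81

Linear equating: y = (SD_Y/SD_X)(x − M_X) + M_Y
y = (9.1/11.1)(88 − 69.2) + 63.4
y = 0.819820 × 18.8 + 63.4 = 15.4126 + 63.4 = 78.81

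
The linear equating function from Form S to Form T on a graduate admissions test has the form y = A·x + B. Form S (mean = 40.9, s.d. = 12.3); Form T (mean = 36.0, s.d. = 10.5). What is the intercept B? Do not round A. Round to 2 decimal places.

A = SD_Y / SD_X = 10.5 / 12.3 = 0.853659
B = M_Y − A·M_X = 36.0 − 0.853659 × 40.9 = 1.09

1.09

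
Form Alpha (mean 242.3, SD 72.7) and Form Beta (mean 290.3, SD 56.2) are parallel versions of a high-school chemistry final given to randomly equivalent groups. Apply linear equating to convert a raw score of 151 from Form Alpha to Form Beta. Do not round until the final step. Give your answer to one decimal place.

219.7

Linear equating: y = (SD_Y/SD_X)(x − M_X) + M_Y
y = (56.2/72.7)(151 − 242.3) + 290.3
y = 0.773040 × -91.3 + 290.3 = -70.5785 + 290.3 = 219.7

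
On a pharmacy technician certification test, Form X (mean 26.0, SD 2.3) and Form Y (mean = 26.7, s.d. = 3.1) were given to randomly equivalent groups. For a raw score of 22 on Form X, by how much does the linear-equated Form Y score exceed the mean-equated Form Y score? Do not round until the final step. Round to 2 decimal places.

-1.39

Mean-equated: 22 + (26.7 − 26.0) = 22.70
Linear-equated: (3.1/2.3)(22 − 26.0) + 26.7 = 21.309
Difference = 21.309 − 22.70 = -1.39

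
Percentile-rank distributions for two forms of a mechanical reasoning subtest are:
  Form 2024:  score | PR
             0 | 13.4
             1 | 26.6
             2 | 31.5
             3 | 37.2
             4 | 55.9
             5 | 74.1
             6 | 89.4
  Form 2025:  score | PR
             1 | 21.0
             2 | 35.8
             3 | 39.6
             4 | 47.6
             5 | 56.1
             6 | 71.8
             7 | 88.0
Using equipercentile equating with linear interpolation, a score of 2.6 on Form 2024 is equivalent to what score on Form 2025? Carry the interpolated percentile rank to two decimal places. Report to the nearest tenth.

PR of 2.6 on Form 2024: 31.5 + (2.6 − 2)/(3 − 2) × (37.2 − 31.5) = 34.92
On Form 2025, PR 34.92 falls between score 1 (PR 21.0) and 2 (PR 35.8).
Interpolate: 1 + (34.92 − 21.0)/(35.8 − 21.0) × (2 − 1) = 1.9

1.9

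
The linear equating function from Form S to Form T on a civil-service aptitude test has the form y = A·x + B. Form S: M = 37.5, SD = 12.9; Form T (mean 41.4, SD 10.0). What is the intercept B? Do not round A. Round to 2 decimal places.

A = SD_Y / SD_X = 10.0 / 12.9 = 0.775194
B = M_Y − A·M_X = 41.4 − 0.775194 × 37.5 = 12.33

12.33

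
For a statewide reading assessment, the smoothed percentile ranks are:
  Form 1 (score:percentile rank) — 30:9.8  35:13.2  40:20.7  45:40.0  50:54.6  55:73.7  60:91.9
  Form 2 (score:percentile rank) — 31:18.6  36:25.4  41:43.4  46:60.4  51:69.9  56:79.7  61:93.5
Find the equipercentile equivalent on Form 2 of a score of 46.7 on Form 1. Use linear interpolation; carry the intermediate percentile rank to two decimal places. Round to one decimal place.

41.5

PR of 46.7 on Form 1: 40.0 + (46.7 − 45)/(50 − 45) × (54.6 − 40.0) = 44.96
On Form 2, PR 44.96 falls between score 41 (PR 43.4) and 46 (PR 60.4).
Interpolate: 41 + (44.96 − 43.4)/(60.4 − 43.4) × (46 − 41) = 41.5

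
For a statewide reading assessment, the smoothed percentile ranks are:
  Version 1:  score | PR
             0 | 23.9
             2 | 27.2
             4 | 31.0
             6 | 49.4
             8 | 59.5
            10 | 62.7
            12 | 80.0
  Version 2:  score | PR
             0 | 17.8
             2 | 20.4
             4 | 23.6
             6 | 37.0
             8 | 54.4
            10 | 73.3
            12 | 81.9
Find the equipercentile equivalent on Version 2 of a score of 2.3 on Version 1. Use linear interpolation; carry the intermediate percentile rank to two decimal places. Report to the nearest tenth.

PR of 2.3 on Version 1: 27.2 + (2.3 − 2)/(4 − 2) × (31.0 − 27.2) = 27.77
On Version 2, PR 27.77 falls between score 4 (PR 23.6) and 6 (PR 37.0).
Interpolate: 4 + (27.77 − 23.6)/(37.0 − 23.6) × (6 − 4) = 4.6

4.6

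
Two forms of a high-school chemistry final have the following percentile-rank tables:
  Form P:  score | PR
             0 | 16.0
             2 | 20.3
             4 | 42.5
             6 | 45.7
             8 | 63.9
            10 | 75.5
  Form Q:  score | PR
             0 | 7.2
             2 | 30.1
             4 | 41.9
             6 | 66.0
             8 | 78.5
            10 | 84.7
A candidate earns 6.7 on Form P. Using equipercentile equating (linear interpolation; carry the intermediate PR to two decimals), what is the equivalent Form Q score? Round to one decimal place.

4.8

PR of 6.7 on Form P: 45.7 + (6.7 − 6)/(8 − 6) × (63.9 − 45.7) = 52.07
On Form Q, PR 52.07 falls between score 4 (PR 41.9) and 6 (PR 66.0).
Interpolate: 4 + (52.07 − 41.9)/(66.0 − 41.9) × (6 − 4) = 4.8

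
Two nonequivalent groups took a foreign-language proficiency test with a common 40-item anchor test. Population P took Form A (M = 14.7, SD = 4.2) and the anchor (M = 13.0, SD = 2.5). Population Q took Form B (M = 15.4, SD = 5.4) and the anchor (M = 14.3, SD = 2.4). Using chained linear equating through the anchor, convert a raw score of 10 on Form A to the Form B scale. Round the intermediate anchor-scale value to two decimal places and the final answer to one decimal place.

Form A → anchor (Population P): v = (2.5/4.2)(10 − 14.7) + 13.0 = 10.20
anchor → Form B (Population Q): y = (5.4/2.4)(10.20 − 14.3) + 15.4 = 6.2

6.2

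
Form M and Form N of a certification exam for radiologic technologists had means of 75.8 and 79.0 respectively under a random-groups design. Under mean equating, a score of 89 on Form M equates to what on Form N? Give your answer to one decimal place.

Mean equating: y = x + (M_Y − M_X) = 89 + (79.0 − 75.8) = 92.2

92.2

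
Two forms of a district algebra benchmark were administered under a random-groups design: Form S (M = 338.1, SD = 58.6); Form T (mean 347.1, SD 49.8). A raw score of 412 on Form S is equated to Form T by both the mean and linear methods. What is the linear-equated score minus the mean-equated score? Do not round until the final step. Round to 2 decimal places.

-11.10

Mean-equated: 412 + (347.1 − 338.1) = 421.00
Linear-equated: (49.8/58.6)(412 − 338.1) + 347.1 = 409.902
Difference = 409.902 − 421.00 = -11.10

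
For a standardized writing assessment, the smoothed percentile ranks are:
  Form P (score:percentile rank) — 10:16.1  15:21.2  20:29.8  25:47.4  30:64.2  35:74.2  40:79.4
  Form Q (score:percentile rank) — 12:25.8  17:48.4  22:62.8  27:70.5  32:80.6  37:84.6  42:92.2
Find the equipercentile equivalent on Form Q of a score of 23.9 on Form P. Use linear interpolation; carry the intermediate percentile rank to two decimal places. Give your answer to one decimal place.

PR of 23.9 on Form P: 29.8 + (23.9 − 20)/(25 − 20) × (47.4 − 29.8) = 43.53
On Form Q, PR 43.53 falls between score 12 (PR 25.8) and 17 (PR 48.4).
Interpolate: 12 + (43.53 − 25.8)/(48.4 − 25.8) × (17 − 12) = 15.9

15.9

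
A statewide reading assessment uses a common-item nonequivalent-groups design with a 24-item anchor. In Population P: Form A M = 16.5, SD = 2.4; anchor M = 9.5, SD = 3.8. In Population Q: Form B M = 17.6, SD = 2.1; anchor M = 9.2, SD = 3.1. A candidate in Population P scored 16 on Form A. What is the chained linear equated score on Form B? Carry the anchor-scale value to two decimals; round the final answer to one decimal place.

Form A → anchor (Population P): v = (3.8/2.4)(16 − 16.5) + 9.5 = 8.71
anchor → Form B (Population Q): y = (2.1/3.1)(8.71 − 9.2) + 17.6 = 17.3

17.3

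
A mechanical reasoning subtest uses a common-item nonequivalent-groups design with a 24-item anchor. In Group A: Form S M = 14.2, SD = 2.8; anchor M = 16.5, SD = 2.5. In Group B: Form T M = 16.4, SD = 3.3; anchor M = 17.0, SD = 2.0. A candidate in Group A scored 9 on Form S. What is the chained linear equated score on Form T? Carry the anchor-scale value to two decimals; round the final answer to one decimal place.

Form S → anchor (Group A): v = (2.5/2.8)(9 − 14.2) + 16.5 = 11.86
anchor → Form T (Group B): y = (3.3/2.0)(11.86 − 17.0) + 16.4 = 7.9

7.9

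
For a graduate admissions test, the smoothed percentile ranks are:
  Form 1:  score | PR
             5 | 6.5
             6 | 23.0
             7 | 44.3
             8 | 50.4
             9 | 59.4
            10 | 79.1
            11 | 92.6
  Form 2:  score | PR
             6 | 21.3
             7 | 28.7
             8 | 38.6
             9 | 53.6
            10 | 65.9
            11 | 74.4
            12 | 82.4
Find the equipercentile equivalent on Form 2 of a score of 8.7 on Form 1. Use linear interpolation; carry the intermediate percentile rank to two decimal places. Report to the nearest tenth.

9.3

PR of 8.7 on Form 1: 50.4 + (8.7 − 8)/(9 − 8) × (59.4 − 50.4) = 56.70
On Form 2, PR 56.70 falls between score 9 (PR 53.6) and 10 (PR 65.9).
Interpolate: 9 + (56.70 − 53.6)/(65.9 − 53.6) × (10 − 9) = 9.3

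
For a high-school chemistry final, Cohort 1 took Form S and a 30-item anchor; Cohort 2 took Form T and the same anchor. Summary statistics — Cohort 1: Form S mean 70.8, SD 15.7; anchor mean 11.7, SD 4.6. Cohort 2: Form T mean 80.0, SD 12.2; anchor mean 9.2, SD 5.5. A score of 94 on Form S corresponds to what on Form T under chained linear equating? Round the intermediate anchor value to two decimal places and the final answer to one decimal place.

Form S → anchor (Cohort 1): v = (4.6/15.7)(94 − 70.8) + 11.7 = 18.50
anchor → Form T (Cohort 2): y = (12.2/5.5)(18.50 − 9.2) + 80.0 = 100.6

100.6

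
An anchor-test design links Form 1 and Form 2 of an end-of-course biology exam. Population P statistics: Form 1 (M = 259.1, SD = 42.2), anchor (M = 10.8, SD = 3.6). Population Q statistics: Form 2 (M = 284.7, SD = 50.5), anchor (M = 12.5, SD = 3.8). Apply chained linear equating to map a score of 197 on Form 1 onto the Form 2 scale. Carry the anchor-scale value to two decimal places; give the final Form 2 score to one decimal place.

191.7

Form 1 → anchor (Population P): v = (3.6/42.2)(197 − 259.1) + 10.8 = 5.50
anchor → Form 2 (Population Q): y = (50.5/3.8)(5.50 − 12.5) + 284.7 = 191.7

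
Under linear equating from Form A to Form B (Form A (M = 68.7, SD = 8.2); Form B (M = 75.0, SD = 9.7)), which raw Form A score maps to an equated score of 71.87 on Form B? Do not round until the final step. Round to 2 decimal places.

Invert y = (SD_Y/SD_X)(x − M_X) + M_Y:
x = (SD_X/SD_Y)(y − M_Y) + M_X = (8.2/9.7)(71.87 − 75.0) + 68.7
x = 0.845361 × -3.130 + 68.7 = 66.05

66.05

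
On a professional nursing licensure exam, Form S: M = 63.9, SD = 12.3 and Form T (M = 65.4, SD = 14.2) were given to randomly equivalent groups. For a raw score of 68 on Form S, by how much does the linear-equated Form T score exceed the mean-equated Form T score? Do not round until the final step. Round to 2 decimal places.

Mean-equated: 68 + (65.4 − 63.9) = 69.50
Linear-equated: (14.2/12.3)(68 − 63.9) + 65.4 = 70.133
Difference = 70.133 − 69.50 = 0.63

0.63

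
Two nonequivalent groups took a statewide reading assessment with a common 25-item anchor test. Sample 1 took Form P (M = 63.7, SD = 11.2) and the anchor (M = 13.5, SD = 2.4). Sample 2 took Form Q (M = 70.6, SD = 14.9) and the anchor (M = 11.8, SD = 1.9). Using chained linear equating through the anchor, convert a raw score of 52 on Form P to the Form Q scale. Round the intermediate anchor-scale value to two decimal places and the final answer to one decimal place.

64.2

Form P → anchor (Sample 1): v = (2.4/11.2)(52 − 63.7) + 13.5 = 10.99
anchor → Form Q (Sample 2): y = (14.9/1.9)(10.99 − 11.8) + 70.6 = 64.2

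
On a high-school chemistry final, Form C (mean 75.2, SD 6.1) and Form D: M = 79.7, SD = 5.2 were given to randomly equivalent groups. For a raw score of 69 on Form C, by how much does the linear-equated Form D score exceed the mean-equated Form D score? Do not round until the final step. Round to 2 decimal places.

0.91

Mean-equated: 69 + (79.7 − 75.2) = 73.50
Linear-equated: (5.2/6.1)(69 − 75.2) + 79.7 = 74.415
Difference = 74.415 − 73.50 = 0.91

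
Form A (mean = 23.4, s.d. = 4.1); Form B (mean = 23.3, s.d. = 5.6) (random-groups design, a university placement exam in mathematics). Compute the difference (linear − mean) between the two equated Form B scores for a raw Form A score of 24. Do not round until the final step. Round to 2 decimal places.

Mean-equated: 24 + (23.3 − 23.4) = 23.90
Linear-equated: (5.6/4.1)(24 − 23.4) + 23.3 = 24.120
Difference = 24.120 − 23.90 = 0.22

0.22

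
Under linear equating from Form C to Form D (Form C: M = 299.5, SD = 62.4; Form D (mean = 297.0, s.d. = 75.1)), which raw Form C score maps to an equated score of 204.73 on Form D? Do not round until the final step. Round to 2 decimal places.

Invert y = (SD_Y/SD_X)(x − M_X) + M_Y:
x = (SD_X/SD_Y)(y − M_Y) + M_X = (62.4/75.1)(204.73 − 297.0) + 299.5
x = 0.830892 × -92.270 + 299.5 = 222.83

222.83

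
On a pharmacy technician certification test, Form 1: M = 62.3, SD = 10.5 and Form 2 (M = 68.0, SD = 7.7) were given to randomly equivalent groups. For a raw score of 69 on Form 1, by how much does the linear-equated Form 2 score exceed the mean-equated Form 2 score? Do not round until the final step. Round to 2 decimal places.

Mean-equated: 69 + (68.0 − 62.3) = 74.70
Linear-equated: (7.7/10.5)(69 − 62.3) + 68.0 = 72.913
Difference = 72.913 − 74.70 = -1.79

-1.79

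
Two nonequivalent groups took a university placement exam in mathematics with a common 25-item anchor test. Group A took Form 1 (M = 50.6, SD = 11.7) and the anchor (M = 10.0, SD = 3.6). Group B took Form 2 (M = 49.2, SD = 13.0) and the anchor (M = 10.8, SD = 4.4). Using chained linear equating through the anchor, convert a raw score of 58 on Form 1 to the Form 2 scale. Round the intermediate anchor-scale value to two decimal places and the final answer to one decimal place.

Form 1 → anchor (Group A): v = (3.6/11.7)(58 − 50.6) + 10.0 = 12.28
anchor → Form 2 (Group B): y = (13.0/4.4)(12.28 − 10.8) + 49.2 = 53.6

53.6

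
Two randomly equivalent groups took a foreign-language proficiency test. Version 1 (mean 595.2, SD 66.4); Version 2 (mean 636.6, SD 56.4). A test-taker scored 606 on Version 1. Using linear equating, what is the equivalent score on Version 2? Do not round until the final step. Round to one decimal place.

645.8

Linear equating: y = (SD_Y/SD_X)(x − M_X) + M_Y
y = (56.4/66.4)(606 − 595.2) + 636.6
y = 0.849398 × 10.8 + 636.6 = 9.1735 + 636.6 = 645.8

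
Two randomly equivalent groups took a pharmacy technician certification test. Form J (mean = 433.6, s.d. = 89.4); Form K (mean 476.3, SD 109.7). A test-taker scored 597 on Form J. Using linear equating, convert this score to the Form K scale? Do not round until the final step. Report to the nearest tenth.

676.8

Linear equating: y = (SD_Y/SD_X)(x − M_X) + M_Y
y = (109.7/89.4)(597 − 433.6) + 476.3
y = 1.227069 × 163.4 + 476.3 = 200.5031 + 476.3 = 676.8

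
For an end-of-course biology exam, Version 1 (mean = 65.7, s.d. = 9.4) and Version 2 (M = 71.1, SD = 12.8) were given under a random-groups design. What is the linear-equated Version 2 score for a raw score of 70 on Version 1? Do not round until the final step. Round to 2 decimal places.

Linear equating: y = (SD_Y/SD_X)(x − M_X) + M_Y
y = (12.8/9.4)(70 − 65.7) + 71.1
y = 1.361702 × 4.3 + 71.1 = 5.8553 + 71.1 = 76.96

76.96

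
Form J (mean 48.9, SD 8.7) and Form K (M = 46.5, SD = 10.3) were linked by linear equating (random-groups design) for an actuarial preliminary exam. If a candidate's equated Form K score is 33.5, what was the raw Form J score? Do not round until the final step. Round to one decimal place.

Invert y = (SD_Y/SD_X)(x − M_X) + M_Y:
x = (SD_X/SD_Y)(y − M_Y) + M_X = (8.7/10.3)(33.5 − 46.5) + 48.9
x = 0.844660 × -13.000 + 48.9 = 37.9

37.9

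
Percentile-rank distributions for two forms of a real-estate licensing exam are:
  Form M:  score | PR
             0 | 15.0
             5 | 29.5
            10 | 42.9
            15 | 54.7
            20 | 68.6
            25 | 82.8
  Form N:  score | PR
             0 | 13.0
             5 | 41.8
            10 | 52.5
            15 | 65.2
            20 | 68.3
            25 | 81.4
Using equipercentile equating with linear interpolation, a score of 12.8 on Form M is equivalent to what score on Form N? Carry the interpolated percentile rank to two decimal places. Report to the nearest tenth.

8.6

PR of 12.8 on Form M: 42.9 + (12.8 − 10)/(15 − 10) × (54.7 − 42.9) = 49.51
On Form N, PR 49.51 falls between score 5 (PR 41.8) and 10 (PR 52.5).
Interpolate: 5 + (49.51 − 41.8)/(52.5 − 41.8) × (10 − 5) = 8.6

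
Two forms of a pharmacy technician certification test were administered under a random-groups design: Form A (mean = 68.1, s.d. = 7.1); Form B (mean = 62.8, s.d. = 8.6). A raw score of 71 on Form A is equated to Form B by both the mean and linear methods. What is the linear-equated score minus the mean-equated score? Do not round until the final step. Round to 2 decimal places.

Mean-equated: 71 + (62.8 − 68.1) = 65.70
Linear-equated: (8.6/7.1)(71 − 68.1) + 62.8 = 66.313
Difference = 66.313 − 65.70 = 0.61

0.61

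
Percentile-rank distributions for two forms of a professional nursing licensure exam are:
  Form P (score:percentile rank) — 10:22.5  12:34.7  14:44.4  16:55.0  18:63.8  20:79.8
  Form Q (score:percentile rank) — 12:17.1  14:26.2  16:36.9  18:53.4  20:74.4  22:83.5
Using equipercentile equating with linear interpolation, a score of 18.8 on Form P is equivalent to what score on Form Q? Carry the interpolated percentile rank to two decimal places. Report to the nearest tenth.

PR of 18.8 on Form P: 63.8 + (18.8 − 18)/(20 − 18) × (79.8 − 63.8) = 70.20
On Form Q, PR 70.20 falls between score 18 (PR 53.4) and 20 (PR 74.4).
Interpolate: 18 + (70.20 − 53.4)/(74.4 − 53.4) × (20 − 18) = 19.6

19.6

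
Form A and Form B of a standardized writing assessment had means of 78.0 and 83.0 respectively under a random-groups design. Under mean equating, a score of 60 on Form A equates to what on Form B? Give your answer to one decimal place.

65.0

Mean equating: y = x + (M_Y − M_X) = 60 + (83.0 − 78.0) = 65.0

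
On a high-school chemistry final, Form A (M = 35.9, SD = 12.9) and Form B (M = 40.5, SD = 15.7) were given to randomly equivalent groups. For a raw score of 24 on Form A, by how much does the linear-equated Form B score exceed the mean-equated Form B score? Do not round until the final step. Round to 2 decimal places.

-2.58

Mean-equated: 24 + (40.5 − 35.9) = 28.60
Linear-equated: (15.7/12.9)(24 − 35.9) + 40.5 = 26.017
Difference = 26.017 − 28.60 = -2.58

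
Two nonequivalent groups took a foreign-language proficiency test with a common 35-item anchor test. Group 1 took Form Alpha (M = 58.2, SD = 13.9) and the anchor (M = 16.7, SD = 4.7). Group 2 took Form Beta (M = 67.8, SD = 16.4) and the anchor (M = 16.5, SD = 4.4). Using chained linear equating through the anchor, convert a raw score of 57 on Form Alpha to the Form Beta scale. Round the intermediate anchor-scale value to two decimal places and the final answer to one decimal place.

67.0

Form Alpha → anchor (Group 1): v = (4.7/13.9)(57 − 58.2) + 16.7 = 16.29
anchor → Form Beta (Group 2): y = (16.4/4.4)(16.29 − 16.5) + 67.8 = 67.0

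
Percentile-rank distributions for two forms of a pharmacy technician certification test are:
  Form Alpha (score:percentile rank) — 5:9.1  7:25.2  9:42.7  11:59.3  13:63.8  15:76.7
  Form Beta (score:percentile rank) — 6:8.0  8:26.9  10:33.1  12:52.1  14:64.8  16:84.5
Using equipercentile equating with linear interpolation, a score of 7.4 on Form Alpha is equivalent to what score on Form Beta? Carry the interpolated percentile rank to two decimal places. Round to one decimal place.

PR of 7.4 on Form Alpha: 25.2 + (7.4 − 7)/(9 − 7) × (42.7 − 25.2) = 28.70
On Form Beta, PR 28.70 falls between score 8 (PR 26.9) and 10 (PR 33.1).
Interpolate: 8 + (28.70 − 26.9)/(33.1 − 26.9) × (10 − 8) = 8.6

8.6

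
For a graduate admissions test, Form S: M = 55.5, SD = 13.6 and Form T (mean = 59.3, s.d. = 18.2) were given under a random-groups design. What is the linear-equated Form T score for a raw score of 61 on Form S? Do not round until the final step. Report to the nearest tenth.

Linear equating: y = (SD_Y/SD_X)(x − M_X) + M_Y
y = (18.2/13.6)(61 − 55.5) + 59.3
y = 1.338235 × 5.5 + 59.3 = 7.3603 + 59.3 = 66.7

66.7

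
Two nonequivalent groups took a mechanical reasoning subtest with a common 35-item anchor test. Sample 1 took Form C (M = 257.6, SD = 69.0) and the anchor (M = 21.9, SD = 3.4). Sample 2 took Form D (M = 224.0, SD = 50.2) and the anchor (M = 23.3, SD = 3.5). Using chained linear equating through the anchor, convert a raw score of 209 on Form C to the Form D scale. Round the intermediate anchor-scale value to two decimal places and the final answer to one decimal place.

Form C → anchor (Sample 1): v = (3.4/69.0)(209 − 257.6) + 21.9 = 19.51
anchor → Form D (Sample 2): y = (50.2/3.5)(19.51 − 23.3) + 224.0 = 169.6

169.6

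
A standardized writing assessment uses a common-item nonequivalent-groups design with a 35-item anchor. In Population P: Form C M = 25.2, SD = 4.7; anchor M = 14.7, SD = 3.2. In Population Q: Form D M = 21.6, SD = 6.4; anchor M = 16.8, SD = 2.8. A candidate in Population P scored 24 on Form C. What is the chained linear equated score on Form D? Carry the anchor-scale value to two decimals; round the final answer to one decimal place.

14.9

Form C → anchor (Population P): v = (3.2/4.7)(24 − 25.2) + 14.7 = 13.88
anchor → Form D (Population Q): y = (6.4/2.8)(13.88 − 16.8) + 21.6 = 14.9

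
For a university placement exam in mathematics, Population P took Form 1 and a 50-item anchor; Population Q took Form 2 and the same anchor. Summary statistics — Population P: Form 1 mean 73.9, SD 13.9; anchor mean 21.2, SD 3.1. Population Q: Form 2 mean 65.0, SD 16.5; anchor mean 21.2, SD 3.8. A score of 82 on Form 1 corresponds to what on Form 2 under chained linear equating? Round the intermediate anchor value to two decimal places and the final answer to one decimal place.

Form 1 → anchor (Population P): v = (3.1/13.9)(82 − 73.9) + 21.2 = 23.01
anchor → Form 2 (Population Q): y = (16.5/3.8)(23.01 − 21.2) + 65.0 = 72.9

72.9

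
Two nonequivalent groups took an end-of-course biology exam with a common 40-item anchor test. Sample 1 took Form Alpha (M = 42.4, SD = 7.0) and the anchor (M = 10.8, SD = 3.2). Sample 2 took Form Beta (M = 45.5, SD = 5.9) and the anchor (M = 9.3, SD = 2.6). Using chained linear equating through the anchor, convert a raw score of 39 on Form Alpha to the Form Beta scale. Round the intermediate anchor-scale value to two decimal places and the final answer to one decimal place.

Form Alpha → anchor (Sample 1): v = (3.2/7.0)(39 − 42.4) + 10.8 = 9.25
anchor → Form Beta (Sample 2): y = (5.9/2.6)(9.25 − 9.3) + 45.5 = 45.4

45.4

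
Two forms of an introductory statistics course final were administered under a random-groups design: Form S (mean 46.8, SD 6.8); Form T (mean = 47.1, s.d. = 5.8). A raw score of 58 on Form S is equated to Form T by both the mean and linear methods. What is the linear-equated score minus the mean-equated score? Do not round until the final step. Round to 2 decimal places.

-1.65

Mean-equated: 58 + (47.1 − 46.8) = 58.30
Linear-equated: (5.8/6.8)(58 − 46.8) + 47.1 = 56.653
Difference = 56.653 − 58.30 = -1.65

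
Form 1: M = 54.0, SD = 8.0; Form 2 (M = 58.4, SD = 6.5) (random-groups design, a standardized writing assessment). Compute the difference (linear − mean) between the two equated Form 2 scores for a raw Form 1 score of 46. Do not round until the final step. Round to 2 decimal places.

Mean-equated: 46 + (58.4 − 54.0) = 50.40
Linear-equated: (6.5/8.0)(46 − 54.0) + 58.4 = 51.900
Difference = 51.900 − 50.40 = 1.50

1.50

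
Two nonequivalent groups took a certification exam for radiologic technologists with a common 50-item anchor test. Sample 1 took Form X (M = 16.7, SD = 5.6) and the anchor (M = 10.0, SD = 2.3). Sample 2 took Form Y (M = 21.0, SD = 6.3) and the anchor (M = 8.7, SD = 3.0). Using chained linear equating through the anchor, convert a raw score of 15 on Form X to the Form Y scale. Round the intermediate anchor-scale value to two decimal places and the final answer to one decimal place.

22.3

Form X → anchor (Sample 1): v = (2.3/5.6)(15 − 16.7) + 10.0 = 9.30
anchor → Form Y (Sample 2): y = (6.3/3.0)(9.30 − 8.7) + 21.0 = 22.3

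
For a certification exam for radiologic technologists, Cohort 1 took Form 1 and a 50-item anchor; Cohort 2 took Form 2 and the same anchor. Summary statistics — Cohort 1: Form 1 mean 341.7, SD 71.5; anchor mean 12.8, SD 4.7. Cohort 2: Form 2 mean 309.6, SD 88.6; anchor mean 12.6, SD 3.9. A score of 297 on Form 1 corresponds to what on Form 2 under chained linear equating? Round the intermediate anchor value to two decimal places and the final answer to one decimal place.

Form 1 → anchor (Cohort 1): v = (4.7/71.5)(297 − 341.7) + 12.8 = 9.86
anchor → Form 2 (Cohort 2): y = (88.6/3.9)(9.86 − 12.6) + 309.6 = 247.4

247.4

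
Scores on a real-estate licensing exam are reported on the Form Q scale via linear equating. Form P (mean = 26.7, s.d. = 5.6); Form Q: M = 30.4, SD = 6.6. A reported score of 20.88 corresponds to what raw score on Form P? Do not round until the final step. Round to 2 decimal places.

Invert y = (SD_Y/SD_X)(x − M_X) + M_Y:
x = (SD_X/SD_Y)(y − M_Y) + M_X = (5.6/6.6)(20.88 − 30.4) + 26.7
x = 0.848485 × -9.520 + 26.7 = 18.62

18.62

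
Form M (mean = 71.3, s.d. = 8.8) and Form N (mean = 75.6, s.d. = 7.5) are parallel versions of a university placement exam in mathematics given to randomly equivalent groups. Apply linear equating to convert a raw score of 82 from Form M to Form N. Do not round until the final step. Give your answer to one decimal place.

Linear equating: y = (SD_Y/SD_X)(x − M_X) + M_Y
y = (7.5/8.8)(82 − 71.3) + 75.6
y = 0.852273 × 10.7 + 75.6 = 9.1193 + 75.6 = 84.7

84.7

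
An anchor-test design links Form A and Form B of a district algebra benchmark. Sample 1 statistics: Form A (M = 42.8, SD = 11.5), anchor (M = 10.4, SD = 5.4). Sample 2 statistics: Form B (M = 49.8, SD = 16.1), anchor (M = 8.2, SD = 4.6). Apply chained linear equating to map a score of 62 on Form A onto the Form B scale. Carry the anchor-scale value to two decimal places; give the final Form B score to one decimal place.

89.1

Form A → anchor (Sample 1): v = (5.4/11.5)(62 − 42.8) + 10.4 = 19.42
anchor → Form B (Sample 2): y = (16.1/4.6)(19.42 − 8.2) + 49.8 = 89.1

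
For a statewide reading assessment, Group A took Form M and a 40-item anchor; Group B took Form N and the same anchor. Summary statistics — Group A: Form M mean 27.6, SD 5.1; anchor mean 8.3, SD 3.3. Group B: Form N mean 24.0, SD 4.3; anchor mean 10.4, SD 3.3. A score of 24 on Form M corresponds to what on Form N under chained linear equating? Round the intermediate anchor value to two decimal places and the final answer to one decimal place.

Form M → anchor (Group A): v = (3.3/5.1)(24 − 27.6) + 8.3 = 5.97
anchor → Form N (Group B): y = (4.3/3.3)(5.97 − 10.4) + 24.0 = 18.2

18.2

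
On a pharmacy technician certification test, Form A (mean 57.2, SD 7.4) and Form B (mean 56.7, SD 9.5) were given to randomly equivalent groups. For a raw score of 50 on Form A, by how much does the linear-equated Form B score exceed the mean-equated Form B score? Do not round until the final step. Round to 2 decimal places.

-2.04

Mean-equated: 50 + (56.7 − 57.2) = 49.50
Linear-equated: (9.5/7.4)(50 − 57.2) + 56.7 = 47.457
Difference = 47.457 − 49.50 = -2.04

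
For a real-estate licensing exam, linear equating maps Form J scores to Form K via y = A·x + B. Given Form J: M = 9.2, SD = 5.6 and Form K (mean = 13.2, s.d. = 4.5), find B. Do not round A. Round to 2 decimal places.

5.81

A = SD_Y / SD_X = 4.5 / 5.6 = 0.803571
B = M_Y − A·M_X = 13.2 − 0.803571 × 9.2 = 5.81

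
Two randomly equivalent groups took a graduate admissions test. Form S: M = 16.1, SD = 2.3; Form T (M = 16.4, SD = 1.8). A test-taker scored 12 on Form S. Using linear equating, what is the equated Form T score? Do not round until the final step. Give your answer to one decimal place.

13.2

Linear equating: y = (SD_Y/SD_X)(x − M_X) + M_Y
y = (1.8/2.3)(12 − 16.1) + 16.4
y = 0.782609 × -4.1 + 16.4 = -3.2087 + 16.4 = 13.2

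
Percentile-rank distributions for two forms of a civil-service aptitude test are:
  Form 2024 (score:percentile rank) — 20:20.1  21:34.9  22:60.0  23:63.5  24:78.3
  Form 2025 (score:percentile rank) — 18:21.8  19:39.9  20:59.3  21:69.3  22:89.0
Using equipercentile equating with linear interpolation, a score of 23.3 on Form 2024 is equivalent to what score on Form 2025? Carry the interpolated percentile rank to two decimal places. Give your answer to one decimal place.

20.9

PR of 23.3 on Form 2024: 63.5 + (23.3 − 23)/(24 − 23) × (78.3 − 63.5) = 67.94
On Form 2025, PR 67.94 falls between score 20 (PR 59.3) and 21 (PR 69.3).
Interpolate: 20 + (67.94 − 59.3)/(69.3 − 59.3) × (21 − 20) = 20.9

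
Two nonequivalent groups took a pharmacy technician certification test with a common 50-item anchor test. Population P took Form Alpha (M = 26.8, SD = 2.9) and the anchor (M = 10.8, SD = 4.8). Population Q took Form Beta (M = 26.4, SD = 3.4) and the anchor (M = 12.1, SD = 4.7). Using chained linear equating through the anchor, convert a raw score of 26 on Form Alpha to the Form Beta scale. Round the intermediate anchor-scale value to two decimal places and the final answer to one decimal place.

Form Alpha → anchor (Population P): v = (4.8/2.9)(26 − 26.8) + 10.8 = 9.48
anchor → Form Beta (Population Q): y = (3.4/4.7)(9.48 − 12.1) + 26.4 = 24.5

24.5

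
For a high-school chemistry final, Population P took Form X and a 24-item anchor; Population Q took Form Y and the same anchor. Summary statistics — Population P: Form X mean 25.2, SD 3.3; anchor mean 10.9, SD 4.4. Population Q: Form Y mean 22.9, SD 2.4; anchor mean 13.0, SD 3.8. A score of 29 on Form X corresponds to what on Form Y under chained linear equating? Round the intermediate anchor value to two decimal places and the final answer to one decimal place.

Form X → anchor (Population P): v = (4.4/3.3)(29 − 25.2) + 10.9 = 15.97
anchor → Form Y (Population Q): y = (2.4/3.8)(15.97 − 13.0) + 22.9 = 24.8

24.8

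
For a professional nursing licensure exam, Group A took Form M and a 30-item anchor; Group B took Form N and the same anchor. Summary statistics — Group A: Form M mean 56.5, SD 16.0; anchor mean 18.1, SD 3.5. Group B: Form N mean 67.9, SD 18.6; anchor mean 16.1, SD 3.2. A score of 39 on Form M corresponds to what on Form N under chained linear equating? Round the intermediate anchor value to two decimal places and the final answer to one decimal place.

Form M → anchor (Group A): v = (3.5/16.0)(39 − 56.5) + 18.1 = 14.27
anchor → Form N (Group B): y = (18.6/3.2)(14.27 − 16.1) + 67.9 = 57.3

57.3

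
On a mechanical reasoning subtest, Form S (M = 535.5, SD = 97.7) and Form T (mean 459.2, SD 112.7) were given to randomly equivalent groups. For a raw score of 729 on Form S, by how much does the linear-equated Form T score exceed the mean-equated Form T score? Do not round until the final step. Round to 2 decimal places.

Mean-equated: 729 + (459.2 − 535.5) = 652.70
Linear-equated: (112.7/97.7)(729 − 535.5) + 459.2 = 682.408
Difference = 682.408 − 652.70 = 29.71

29.71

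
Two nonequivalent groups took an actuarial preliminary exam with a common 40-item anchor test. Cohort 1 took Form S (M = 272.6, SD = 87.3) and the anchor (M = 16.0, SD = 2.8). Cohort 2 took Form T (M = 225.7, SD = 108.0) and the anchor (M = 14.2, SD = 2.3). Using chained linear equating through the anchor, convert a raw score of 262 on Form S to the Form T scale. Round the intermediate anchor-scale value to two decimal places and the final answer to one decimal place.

294.3

Form S → anchor (Cohort 1): v = (2.8/87.3)(262 − 272.6) + 16.0 = 15.66
anchor → Form T (Cohort 2): y = (108.0/2.3)(15.66 − 14.2) + 225.7 = 294.3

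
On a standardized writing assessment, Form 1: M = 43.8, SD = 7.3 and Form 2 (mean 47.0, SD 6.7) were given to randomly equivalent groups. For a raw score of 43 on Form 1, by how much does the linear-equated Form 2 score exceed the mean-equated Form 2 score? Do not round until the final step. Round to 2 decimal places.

Mean-equated: 43 + (47.0 − 43.8) = 46.20
Linear-equated: (6.7/7.3)(43 − 43.8) + 47.0 = 46.266
Difference = 46.266 − 46.20 = 0.07

0.07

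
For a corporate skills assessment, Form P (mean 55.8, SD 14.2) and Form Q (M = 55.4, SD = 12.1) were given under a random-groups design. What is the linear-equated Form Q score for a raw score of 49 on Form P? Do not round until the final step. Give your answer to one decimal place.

49.6

Linear equating: y = (SD_Y/SD_X)(x − M_X) + M_Y
y = (12.1/14.2)(49 − 55.8) + 55.4
y = 0.852113 × -6.8 + 55.4 = -5.7944 + 55.4 = 49.6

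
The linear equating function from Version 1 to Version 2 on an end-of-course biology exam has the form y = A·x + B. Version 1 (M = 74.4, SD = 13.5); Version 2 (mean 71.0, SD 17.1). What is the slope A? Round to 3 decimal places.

A = SD_Y / SD_X = 17.1 / 13.5 = 1.267

1.267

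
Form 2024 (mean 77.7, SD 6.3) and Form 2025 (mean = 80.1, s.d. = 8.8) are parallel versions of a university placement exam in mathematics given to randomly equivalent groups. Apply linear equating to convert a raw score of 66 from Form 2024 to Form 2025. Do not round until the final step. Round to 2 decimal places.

Linear equating: y = (SD_Y/SD_X)(x − M_X) + M_Y
y = (8.8/6.3)(66 − 77.7) + 80.1
y = 1.396825 × -11.7 + 80.1 = -16.3429 + 80.1 = 63.76

63.76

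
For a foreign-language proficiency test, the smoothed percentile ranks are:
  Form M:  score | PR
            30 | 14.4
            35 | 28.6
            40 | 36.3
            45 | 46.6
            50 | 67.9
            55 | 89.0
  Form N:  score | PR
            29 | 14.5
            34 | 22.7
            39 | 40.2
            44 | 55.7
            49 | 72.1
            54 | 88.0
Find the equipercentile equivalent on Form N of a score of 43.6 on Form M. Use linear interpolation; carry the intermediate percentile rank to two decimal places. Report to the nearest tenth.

40.1

PR of 43.6 on Form M: 36.3 + (43.6 − 40)/(45 − 40) × (46.6 − 36.3) = 43.72
On Form N, PR 43.72 falls between score 39 (PR 40.2) and 44 (PR 55.7).
Interpolate: 39 + (43.72 − 40.2)/(55.7 − 40.2) × (44 − 39) = 40.1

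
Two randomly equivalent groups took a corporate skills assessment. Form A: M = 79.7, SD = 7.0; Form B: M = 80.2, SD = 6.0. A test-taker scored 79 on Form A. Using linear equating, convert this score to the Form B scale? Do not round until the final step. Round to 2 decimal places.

79.60

Linear equating: y = (SD_Y/SD_X)(x − M_X) + M_Y
y = (6.0/7.0)(79 − 79.7) + 80.2
y = 0.857143 × -0.7 + 80.2 = -0.6000 + 80.2 = 79.60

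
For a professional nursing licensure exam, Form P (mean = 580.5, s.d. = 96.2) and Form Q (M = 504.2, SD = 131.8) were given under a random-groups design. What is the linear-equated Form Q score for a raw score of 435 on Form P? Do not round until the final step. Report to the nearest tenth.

304.9

Linear equating: y = (SD_Y/SD_X)(x − M_X) + M_Y
y = (131.8/96.2)(435 − 580.5) + 504.2
y = 1.370062 × -145.5 + 504.2 = -199.3441 + 504.2 = 304.9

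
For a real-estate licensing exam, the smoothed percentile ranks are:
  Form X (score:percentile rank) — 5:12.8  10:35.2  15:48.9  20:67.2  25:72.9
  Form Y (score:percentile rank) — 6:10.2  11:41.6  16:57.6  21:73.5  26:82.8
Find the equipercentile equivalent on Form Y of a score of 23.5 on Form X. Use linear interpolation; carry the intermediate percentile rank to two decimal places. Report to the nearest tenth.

PR of 23.5 on Form X: 67.2 + (23.5 − 20)/(25 − 20) × (72.9 − 67.2) = 71.19
On Form Y, PR 71.19 falls between score 16 (PR 57.6) and 21 (PR 73.5).
Interpolate: 16 + (71.19 − 57.6)/(73.5 − 57.6) × (21 − 16) = 20.3

20.3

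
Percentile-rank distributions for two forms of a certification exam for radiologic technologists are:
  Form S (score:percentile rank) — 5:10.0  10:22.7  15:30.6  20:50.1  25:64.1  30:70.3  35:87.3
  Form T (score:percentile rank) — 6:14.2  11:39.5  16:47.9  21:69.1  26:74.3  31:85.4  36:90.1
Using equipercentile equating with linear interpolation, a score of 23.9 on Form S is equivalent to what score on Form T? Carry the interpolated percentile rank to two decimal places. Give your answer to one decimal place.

19.1

PR of 23.9 on Form S: 50.1 + (23.9 − 20)/(25 − 20) × (64.1 − 50.1) = 61.02
On Form T, PR 61.02 falls between score 16 (PR 47.9) and 21 (PR 69.1).
Interpolate: 16 + (61.02 − 47.9)/(69.1 − 47.9) × (21 − 16) = 19.1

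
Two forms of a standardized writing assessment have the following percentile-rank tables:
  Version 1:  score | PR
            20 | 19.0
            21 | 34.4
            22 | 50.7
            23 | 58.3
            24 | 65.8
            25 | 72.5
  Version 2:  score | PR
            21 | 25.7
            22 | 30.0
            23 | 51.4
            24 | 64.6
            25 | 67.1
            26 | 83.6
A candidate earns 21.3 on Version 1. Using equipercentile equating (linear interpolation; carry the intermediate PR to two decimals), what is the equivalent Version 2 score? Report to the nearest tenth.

PR of 21.3 on Version 1: 34.4 + (21.3 − 21)/(22 − 21) × (50.7 − 34.4) = 39.29
On Version 2, PR 39.29 falls between score 22 (PR 30.0) and 23 (PR 51.4).
Interpolate: 22 + (39.29 − 30.0)/(51.4 − 30.0) × (23 − 22) = 22.4

22.4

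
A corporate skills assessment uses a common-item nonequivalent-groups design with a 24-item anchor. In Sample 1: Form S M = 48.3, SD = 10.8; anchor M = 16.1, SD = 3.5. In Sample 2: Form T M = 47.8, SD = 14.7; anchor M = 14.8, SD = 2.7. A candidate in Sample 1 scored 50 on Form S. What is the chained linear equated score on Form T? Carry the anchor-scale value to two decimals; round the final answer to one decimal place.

57.9

Form S → anchor (Sample 1): v = (3.5/10.8)(50 − 48.3) + 16.1 = 16.65
anchor → Form T (Sample 2): y = (14.7/2.7)(16.65 − 14.8) + 47.8 = 57.9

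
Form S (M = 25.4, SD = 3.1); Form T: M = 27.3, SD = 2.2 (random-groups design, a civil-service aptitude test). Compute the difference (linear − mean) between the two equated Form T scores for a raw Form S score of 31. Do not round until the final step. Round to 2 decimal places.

Mean-equated: 31 + (27.3 − 25.4) = 32.90
Linear-equated: (2.2/3.1)(31 − 25.4) + 27.3 = 31.274
Difference = 31.274 − 32.90 = -1.63

-1.63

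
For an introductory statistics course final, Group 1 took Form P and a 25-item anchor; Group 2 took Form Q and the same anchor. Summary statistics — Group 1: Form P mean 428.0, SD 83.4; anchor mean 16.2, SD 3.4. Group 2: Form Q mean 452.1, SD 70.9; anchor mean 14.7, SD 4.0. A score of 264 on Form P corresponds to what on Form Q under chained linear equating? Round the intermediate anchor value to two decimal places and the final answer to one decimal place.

Form P → anchor (Group 1): v = (3.4/83.4)(264 − 428.0) + 16.2 = 9.51
anchor → Form Q (Group 2): y = (70.9/4.0)(9.51 − 14.7) + 452.1 = 360.1

360.1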